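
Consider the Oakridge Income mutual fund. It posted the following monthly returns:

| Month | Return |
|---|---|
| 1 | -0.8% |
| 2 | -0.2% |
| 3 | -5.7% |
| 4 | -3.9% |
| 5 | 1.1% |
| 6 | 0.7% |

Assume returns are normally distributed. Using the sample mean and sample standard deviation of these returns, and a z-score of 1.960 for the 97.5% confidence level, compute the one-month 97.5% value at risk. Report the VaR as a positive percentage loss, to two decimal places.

6.81

r̄ = (-0.8 − 0.2 − 5.7 − 3.9 + 1.1 + 0.7) / 6 = -1.4667%
Sample std dev = √[37.1733 / 5] = 2.7267%
VaR = −(r̄ − z·σ) = −(-1.4667 − 1.960 × 2.7267) = −(-6.8110) = 6.8110%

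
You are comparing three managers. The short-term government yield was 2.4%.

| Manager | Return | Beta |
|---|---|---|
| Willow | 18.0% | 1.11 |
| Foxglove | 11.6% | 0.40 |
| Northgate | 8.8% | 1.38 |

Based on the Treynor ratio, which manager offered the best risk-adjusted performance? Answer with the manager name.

Willow: Treynor = (18.0% − 2.4%) / 1.11 = 14.054
Foxglove: Treynor = (11.6% − 2.4%) / 0.40 = 23.000
Northgate: Treynor = (8.8% − 2.4%) / 1.38 = 4.638
Highest: Foxglove (23.000).

Foxglove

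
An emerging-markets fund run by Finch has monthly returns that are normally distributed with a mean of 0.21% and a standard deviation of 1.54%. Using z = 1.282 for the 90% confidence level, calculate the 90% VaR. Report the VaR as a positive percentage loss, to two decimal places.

VaR (as % loss) = −(μ − z·σ) = −(0.21% − 1.282 × 1.54%) = −(-1.76428%) = 1.76428%

1.76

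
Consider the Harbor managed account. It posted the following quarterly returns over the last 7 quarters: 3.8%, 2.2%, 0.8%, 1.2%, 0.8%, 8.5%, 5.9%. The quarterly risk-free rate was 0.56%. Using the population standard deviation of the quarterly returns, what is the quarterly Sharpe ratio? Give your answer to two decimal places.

r̄ = (3.8 + 2.2 + 0.8 + 1.2 + 0.8 + 8.5 + 5.9) / 7 = 23.20 / 7 = 3.3143%
Σ(r − r̄)² = (3.8 − 3.3143)² + (2.2 − 3.3143)² + … = 52.1686
population σ = √(52.1686 / 7) = √7.4527 = 2.7300%
Sharpe = (r̄ − rf) / σ = (3.3143 − 0.56) / 2.7300 = 2.7543 / 2.7300 = 1.0089

1.01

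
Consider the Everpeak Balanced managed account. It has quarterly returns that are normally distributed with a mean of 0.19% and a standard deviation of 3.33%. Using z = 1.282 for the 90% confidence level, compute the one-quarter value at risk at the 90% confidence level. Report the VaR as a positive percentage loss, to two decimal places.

4.08

VaR (as % loss) = −(μ − z·σ) = −(0.19% − 1.282 × 3.33%) = −(-4.07906%) = 4.07906%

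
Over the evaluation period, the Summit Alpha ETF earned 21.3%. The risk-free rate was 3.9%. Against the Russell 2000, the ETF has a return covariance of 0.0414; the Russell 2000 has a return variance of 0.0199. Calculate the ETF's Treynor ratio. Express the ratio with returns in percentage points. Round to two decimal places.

β = Cov / Var = 0.0414 / 0.0199 = 2.0804
Treynor = (Rp − Rf) / β = (21.3% − 3.9%) / 2.0804 = 17.40 / 2.0804 = 8.3638

8.36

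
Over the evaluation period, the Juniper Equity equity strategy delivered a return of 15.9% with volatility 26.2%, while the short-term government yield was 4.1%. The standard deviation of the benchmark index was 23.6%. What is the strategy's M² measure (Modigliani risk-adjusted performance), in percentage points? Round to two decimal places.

14.73

Sharpe = (Rp − Rf) / σp = (15.9% − 4.1%) / 26.2% = 0.4504
M² = Rf + Sharpe × σm = 4.1% + 0.4504 × 23.6% = 14.7294%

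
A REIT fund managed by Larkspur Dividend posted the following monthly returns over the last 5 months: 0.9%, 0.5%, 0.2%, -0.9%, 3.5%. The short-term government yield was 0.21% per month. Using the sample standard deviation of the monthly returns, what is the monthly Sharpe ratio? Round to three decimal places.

0.386

r̄ = (0.9 + 0.5 + 0.2 − 0.9 + 3.5) / 5 = 0.8400%
Σ(r − r̄)² = (0.9 − 0.8400)² + (0.5 − 0.8400)² + … = 10.6320
σ = √[10.6320 / 4] = 1.6303%
Sharpe = (r̄ − rf) / σ = (0.8400 − 0.21) / 1.6303 = 0.6300 / 1.6303 = 0.3864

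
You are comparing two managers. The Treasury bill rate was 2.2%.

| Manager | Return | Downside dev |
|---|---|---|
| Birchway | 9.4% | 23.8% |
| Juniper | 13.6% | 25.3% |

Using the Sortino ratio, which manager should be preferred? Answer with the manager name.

Birchway: Sortino ratio = (9.4% − 2.2%) / 23.8% = 0.303
Juniper: Sortino ratio = (13.6% − 2.2%) / 25.3% = 0.451
Highest: Juniper (0.451).

Juniper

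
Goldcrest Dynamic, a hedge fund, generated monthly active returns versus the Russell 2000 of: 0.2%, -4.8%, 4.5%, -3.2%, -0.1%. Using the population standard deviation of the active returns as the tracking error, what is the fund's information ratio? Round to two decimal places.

Mean return r̄ = -3.40 / 5 = -0.6800%
Population σ = √[Σ(r − r̄)² / 5] = √[51.2680 / 5] = √10.2536 = 3.2021%
IR = r̄ / tracking error = -0.6800 / 3.2021 = -0.2124

-0.21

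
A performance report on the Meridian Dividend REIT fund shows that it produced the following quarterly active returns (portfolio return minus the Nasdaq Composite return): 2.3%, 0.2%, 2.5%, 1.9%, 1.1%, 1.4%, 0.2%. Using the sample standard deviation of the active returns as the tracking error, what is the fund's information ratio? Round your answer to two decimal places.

μ = (2.3 + 0.2 + 2.5 + 1.9 + 1.1 + 1.4 + 0.2) / 7 = 9.60 / 7 = 1.3714%
Σ(r − μ)² = (2.3 − 1.3714)² + (0.2 − 1.3714)² + (2.5 − 1.3714)² + … = 5.2343
σ = √[5.2343 / 6] = 0.9340%
IR = μ / tracking error = 1.3714 / 0.9340 = 1.4683

1.47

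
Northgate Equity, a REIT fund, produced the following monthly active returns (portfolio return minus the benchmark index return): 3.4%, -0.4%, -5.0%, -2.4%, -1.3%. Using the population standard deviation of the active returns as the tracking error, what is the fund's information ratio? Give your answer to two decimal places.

-0.42

r̄ = (3.4 − 0.4 − 5 − 2.4 − 1.3) / 5 = -5.70 / 5 = -1.1400%
Population σ = √[Σ(r − r̄)² / 5] = √[37.6720 / 5] = √7.5344 = 2.7449%
IR = r̄ / tracking error = -1.1400 / 2.7449 = -0.4153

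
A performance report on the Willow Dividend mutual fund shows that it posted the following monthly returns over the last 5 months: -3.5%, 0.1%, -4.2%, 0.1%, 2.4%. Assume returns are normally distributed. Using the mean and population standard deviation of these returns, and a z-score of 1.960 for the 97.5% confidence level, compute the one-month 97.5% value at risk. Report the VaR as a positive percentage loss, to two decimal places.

Mean return μ = -5.10 / 5 = -1.0200%
Population std dev = √[30.4680 / 5] = 2.4685%
VaR = −(μ − z·σ) = −(-1.0200 − 1.960 × 2.4685) = −(-5.8583) = 5.8583%

5.86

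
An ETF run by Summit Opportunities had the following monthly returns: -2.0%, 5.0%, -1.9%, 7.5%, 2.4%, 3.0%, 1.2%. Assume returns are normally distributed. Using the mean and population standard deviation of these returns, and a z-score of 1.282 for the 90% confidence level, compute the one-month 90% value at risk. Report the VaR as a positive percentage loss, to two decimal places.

1.94

μ = (-2 + 5 − 1.9 + 7.5 + 2.4 + 3 + 1.2) / 7 = 15.20 / 7 = 2.1714%
Σ(r − μ)² = (-2 − 2.1714)² + (5 − 2.1714)² + … = 72.0543
population σ = √(72.0543 / 7) = √10.2935 = 3.2083%
VaR = −(μ − z·σ) = −(2.1714 − 1.282 × 3.2083) = −(-1.9416) = 1.9416%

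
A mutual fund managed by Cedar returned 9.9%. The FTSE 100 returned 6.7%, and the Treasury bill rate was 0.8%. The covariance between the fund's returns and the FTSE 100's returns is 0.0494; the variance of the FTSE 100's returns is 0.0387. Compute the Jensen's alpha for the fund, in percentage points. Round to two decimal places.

1.57

β = Cov / Var = 0.0494 / 0.0387 = 1.2765
E[R] = Rf + β(Rm − Rf) = 0.8% + 1.2765 × (6.7% − 0.8%) = 8.3314%
α = Rp − E[R] = 9.9% − 8.3314% = 1.5686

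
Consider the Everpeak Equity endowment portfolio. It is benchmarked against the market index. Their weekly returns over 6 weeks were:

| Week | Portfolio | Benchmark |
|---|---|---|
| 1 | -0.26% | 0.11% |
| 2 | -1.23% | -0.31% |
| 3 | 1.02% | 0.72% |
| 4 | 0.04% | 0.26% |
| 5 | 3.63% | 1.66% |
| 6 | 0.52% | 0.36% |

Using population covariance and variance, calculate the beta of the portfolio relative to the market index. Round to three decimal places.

r̄p = 0.6200%,  r̄m = 0.4667%
Cov = Σ(rp − r̄p)(rm − r̄m) / 6 = 0.9291
Var(rm) = Σ(rm − r̄m)² / 6 = 0.3788
β = Cov / Var = 0.9291 / 0.3788 = 2.4527

2.453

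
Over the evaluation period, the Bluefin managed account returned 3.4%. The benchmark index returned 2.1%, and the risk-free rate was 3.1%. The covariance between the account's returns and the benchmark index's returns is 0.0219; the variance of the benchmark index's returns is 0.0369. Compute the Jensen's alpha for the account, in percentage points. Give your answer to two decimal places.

0.89

β = Cov / Var = 0.0219 / 0.0369 = 0.5935
E[R] = Rf + β(Rm − Rf) = 3.1% + 0.5935 × (2.1% − 3.1%) = 2.5065%
α = Rp − E[R] = 3.4% − 2.5065% = 0.8935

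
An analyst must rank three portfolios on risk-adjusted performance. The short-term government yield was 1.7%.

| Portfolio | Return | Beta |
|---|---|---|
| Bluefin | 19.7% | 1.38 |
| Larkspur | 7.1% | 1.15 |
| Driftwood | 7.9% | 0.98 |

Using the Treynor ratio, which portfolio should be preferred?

Bluefin: Treynor = (19.7% − 1.7%) / 1.38 = 13.043
Larkspur: Treynor = (7.1% − 1.7%) / 1.15 = 4.696
Driftwood: Treynor = (7.9% − 1.7%) / 0.98 = 6.327
Highest: Bluefin (13.043).

Bluefin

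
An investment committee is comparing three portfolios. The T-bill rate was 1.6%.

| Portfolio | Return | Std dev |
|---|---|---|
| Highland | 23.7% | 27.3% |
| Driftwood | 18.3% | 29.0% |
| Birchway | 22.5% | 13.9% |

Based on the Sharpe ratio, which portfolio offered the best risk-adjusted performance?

Birchway

Highland: Sharpe ratio = (23.7% − 1.6%) / 27.3% = 0.810
Driftwood: Sharpe ratio = (18.3% − 1.6%) / 29.0% = 0.576
Birchway: Sharpe ratio = (22.5% − 1.6%) / 13.9% = 1.504
Highest: Birchway (1.504).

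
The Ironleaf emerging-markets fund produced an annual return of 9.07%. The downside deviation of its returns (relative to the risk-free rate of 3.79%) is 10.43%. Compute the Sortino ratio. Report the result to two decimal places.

0.51

Sortino = (Rp − Rf) / σd = (9.07% − 3.79%) / 10.43% = 5.28% / 10.43% = 0.5062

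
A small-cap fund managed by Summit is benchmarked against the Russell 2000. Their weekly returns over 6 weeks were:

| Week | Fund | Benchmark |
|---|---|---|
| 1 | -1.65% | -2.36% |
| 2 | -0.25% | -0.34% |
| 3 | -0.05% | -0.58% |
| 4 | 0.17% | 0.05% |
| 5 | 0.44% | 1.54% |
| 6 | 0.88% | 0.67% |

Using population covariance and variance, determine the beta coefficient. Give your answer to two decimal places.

r̄p = -0.0767%,  r̄m = -0.1700%
Cov = Σ(rp − r̄p)(rm − r̄m) / 6 = 0.8676
Var(rm) = Σ(rm − r̄m)² / 6 = 1.4452
β = Cov / Var = 0.8676 / 1.4452 = 0.6003

0.60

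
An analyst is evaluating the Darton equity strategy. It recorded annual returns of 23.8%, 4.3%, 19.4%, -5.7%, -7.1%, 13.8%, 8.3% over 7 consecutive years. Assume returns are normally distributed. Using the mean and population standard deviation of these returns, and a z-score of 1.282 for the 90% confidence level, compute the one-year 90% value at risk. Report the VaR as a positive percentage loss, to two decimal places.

r̄ = (23.8 + 4.3 + 19.4 − 5.7 − 7.1 + 13.8 + 8.3) / 7 = 56.80 / 7 = 8.1143%
Σ(r − r̄)² = (23.8 − 8.1143)² + (4.3 − 8.1143)² + … = 842.6286
population σ = √(842.6286 / 7) = √120.3755 = 10.9716%
VaR = −(r̄ − z·σ) = −(8.1143 − 1.282 × 10.9716) = −(-5.9513) = 5.9513%

5.95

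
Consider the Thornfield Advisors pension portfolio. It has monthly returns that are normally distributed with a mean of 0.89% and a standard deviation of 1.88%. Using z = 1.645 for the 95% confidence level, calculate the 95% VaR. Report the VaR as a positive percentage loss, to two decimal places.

2.20

VaR (as % loss) = −(μ − z·σ) = −(0.89% − 1.645 × 1.88%) = −(-2.2026%) = 2.2026%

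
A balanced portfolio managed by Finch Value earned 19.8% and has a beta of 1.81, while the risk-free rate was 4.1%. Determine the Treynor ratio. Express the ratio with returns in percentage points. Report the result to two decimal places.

8.67

Treynor = (Rp − Rf) / β = (19.8% − 4.1%) / 1.81 = 15.70 / 1.81 = 8.6740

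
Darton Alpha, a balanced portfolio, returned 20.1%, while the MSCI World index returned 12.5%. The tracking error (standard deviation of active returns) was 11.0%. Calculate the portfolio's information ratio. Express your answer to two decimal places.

IR = (Rp − Rb) / TE = (20.1% − 12.5%) / 11.0% = 7.60% / 11.0% = 0.6909

0.69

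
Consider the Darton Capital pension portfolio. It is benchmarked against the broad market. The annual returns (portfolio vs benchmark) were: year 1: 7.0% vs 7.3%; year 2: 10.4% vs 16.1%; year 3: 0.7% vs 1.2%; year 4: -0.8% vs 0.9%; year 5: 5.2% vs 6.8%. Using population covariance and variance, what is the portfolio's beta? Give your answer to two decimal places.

0.71

r̄p = 4.5000%,  r̄m = 6.4600%
Cov = Σ(rp − r̄p)(rm − r̄m) / 5 = 21.7340
Var(rm) = Σ(rm − r̄m)² / 5 = 30.4664
β = Cov / Var = 21.7340 / 30.4664 = 0.7134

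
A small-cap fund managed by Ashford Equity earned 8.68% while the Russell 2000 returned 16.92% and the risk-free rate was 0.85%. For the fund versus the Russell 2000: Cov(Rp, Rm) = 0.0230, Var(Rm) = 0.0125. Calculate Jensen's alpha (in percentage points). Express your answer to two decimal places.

-21.74

β = Cov / Var = 0.0230 / 0.0125 = 1.8400
E[R] = Rf + β(Rm − Rf) = 0.85% + 1.8400 × (16.92% − 0.85%) = 30.4188%
α = Rp − E[R] = 8.68% − 30.4188% = -21.7388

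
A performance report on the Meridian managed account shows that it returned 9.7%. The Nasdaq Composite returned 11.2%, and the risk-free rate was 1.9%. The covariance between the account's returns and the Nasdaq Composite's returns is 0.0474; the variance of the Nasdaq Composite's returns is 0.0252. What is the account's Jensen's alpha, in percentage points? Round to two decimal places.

-9.69

β = Cov / Var = 0.0474 / 0.0252 = 1.8810
E[R] = Rf + β(Rm − Rf) = 1.9% + 1.8810 × (11.2% − 1.9%) = 19.3933%
α = Rp − E[R] = 9.7% − 19.3933% = -9.6933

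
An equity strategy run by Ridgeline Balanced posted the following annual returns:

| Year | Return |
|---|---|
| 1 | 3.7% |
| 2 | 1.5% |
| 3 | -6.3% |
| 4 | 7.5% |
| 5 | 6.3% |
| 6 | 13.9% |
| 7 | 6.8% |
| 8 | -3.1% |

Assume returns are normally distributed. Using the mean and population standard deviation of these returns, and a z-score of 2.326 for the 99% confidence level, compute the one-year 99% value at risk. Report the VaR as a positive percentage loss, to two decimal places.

r̄ = (3.7 + 1.5 − 6.3 + 7.5 + 6.3 + 13.9 + 6.8 − 3.1) / 8 = 3.7875%
Population std dev = √[285.8688 / 8] = 5.9778%
VaR = −(r̄ − z·σ) = −(3.7875 − 2.326 × 5.9778) = −(-10.1169) = 10.1169%

10.12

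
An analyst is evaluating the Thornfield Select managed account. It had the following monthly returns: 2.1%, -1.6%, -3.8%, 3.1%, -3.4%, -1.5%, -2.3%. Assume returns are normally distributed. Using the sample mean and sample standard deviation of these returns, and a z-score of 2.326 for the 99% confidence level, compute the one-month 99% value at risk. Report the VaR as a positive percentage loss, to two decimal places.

7.23

r̄ = (2.1 − 1.6 − 3.8 + 3.1 − 3.4 − 1.5 − 2.3) / 7 = -1.0571%
Sample σ = √[Σ(r − r̄)² / 6] = √[42.2971 / 6] = √7.0495 = 2.6551%
VaR = −(r̄ − z·σ) = −(-1.0571 − 2.326 × 2.6551) = −(-7.2329) = 7.2329%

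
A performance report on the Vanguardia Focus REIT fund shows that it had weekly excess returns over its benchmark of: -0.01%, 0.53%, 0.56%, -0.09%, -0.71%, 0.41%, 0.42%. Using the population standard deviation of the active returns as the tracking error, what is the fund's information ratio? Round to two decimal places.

r̄ = (-0.01 + 0.53 + 0.56 − 0.09 − 0.71 + 0.41 + 0.42) / 7 = 1.110 / 7 = 0.1586%
Population σ = √[Σ(r − r̄)² / 7] = √[1.2753 / 7] = √0.1822 = 0.4268%
IR = r̄ / tracking error = 0.1586 / 0.4268 = 0.3716

0.37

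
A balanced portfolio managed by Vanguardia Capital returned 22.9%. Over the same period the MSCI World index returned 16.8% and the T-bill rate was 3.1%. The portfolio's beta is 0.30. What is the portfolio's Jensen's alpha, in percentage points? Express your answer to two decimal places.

CAPM expected return = Rf + β(Rm − Rf) = 3.1% + 0.30 × (16.8% − 3.1%) = 3.1 + 0.30 × 13.70 = 7.2100%
Jensen's α = Rp − E[R] = 22.9% − 7.2100% = 15.6900

15.69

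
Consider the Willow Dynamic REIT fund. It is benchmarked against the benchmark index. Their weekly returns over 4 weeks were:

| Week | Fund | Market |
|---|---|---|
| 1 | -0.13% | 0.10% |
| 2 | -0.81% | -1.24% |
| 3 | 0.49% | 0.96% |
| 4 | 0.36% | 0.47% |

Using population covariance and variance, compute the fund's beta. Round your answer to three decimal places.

r̄p = -0.0225%,  r̄m = 0.0725%
Cov = Σ(rp − r̄p)(rm − r̄m) / 4 = 0.4094
Var(rm) = Σ(rm − r̄m)² / 4 = 0.6673
β = Cov / Var = 0.4094 / 0.6673 = 0.6135

0.614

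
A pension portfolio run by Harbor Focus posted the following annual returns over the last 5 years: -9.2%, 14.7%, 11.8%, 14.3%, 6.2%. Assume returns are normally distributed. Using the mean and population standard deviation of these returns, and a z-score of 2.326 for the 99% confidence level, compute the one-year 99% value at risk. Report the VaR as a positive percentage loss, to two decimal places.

r̄ = (-9.2 + 14.7 + 11.8 + 14.3 + 6.2) / 5 = 37.80 / 5 = 7.5600%
Σ(r − r̄)² = (-9.2 − 7.5600)² + (14.7 − 7.5600)² + … = 397.1320
population σ = √(397.1320 / 5) = √79.4264 = 8.9121%
VaR = −(r̄ − z·σ) = −(7.5600 − 2.326 × 8.9121) = −(-13.1695) = 13.1695%

13.17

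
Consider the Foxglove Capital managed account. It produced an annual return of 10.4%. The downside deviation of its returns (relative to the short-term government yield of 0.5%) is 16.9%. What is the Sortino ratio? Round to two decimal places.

0.59

Sortino = (Rp − Rf) / σd = (10.4% − 0.5%) / 16.9% = 9.90% / 16.9% = 0.5858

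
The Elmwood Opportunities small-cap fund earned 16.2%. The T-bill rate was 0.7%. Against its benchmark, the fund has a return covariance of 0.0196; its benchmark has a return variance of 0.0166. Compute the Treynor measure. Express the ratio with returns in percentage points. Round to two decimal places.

13.13

β = Cov / Var = 0.0196 / 0.0166 = 1.1807
Treynor = (Rp − Rf) / β = (16.2% − 0.7%) / 1.1807 = 15.50 / 1.1807 = 13.1278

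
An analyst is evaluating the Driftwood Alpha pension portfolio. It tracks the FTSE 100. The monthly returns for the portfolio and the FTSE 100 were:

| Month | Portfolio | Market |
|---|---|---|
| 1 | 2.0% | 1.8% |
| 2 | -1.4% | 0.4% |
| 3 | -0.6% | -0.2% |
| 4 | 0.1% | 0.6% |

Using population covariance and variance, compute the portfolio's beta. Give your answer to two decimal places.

r̄p = 0.0250%,  r̄m = 0.6500%
Cov = Σ(rp − r̄p)(rm − r̄m) / 4 = 0.7888
Var(rm) = Σ(rm − r̄m)² / 4 = 0.5275
β = Cov / Var = 0.7888 / 0.5275 = 1.4954

1.50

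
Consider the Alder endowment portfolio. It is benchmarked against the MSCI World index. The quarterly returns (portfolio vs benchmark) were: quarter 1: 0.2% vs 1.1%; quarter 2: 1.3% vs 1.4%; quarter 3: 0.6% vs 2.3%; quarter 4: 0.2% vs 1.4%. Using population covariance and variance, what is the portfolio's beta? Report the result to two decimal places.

r̄p = 0.5750%,  r̄m = 1.5500%
Cov = Σ(rp − r̄p)(rm − r̄m) / 4 = 0.0338
Var(rm) = Σ(rm − r̄m)² / 4 = 0.2025
β = Cov / Var = 0.0338 / 0.2025 = 0.1669

0.17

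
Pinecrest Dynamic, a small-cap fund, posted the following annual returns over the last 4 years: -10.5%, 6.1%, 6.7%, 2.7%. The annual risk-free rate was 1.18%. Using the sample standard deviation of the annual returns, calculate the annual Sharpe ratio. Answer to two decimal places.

Mean return r̄ = 5.00 / 4 = 1.2500%
Σ(r − r̄)² = (-10.5 − 1.2500)² + (6.1 − 1.2500)² + … = 193.3900
sample σ = √(193.3900 / 3) = √64.4633 = 8.0289%
Sharpe = (r̄ − rf) / σ = (1.2500 − 1.18) / 8.0289 = 0.0700 / 8.0289 = 0.0087

0.01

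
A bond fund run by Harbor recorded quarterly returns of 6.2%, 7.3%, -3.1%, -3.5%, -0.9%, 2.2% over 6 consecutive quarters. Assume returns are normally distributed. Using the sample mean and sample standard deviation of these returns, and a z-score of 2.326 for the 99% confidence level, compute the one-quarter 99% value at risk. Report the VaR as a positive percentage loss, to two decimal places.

9.45

r̄ = (6.2 + 7.3 − 3.1 − 3.5 − 0.9 + 2.2) / 6 = 1.3667%
Σ(r − r̄)² = (6.2 − 1.3667)² + (7.3 − 1.3667)² + (-3.1 − 1.3667)² + … = 108.0333
sample σ = √(108.0333 / 5) = √21.6067 = 4.6483%
VaR = −(r̄ − z·σ) = −(1.3667 − 2.326 × 4.6483) = −(-9.4452) = 9.4452%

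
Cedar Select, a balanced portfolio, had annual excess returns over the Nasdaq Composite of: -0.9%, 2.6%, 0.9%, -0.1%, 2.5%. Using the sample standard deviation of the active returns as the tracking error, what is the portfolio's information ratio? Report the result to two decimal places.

0.64

r̄ = (-0.9 + 2.6 + 0.9 − 0.1 + 2.5) / 5 = 5.00 / 5 = 1.0000%
Sample std dev = √[9.6400 / 4] = 1.5524%
IR = r̄ / tracking error = 1.0000 / 1.5524 = 0.6442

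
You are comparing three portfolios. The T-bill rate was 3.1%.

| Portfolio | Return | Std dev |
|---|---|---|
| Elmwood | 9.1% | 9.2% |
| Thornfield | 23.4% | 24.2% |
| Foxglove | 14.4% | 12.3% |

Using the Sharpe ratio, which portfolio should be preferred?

Elmwood: Sharpe ratio = (9.1% − 3.1%) / 9.2% = 0.652
Thornfield: Sharpe ratio = (23.4% − 3.1%) / 24.2% = 0.839
Foxglove: Sharpe ratio = (14.4% − 3.1%) / 12.3% = 0.919
Highest: Foxglove (0.919).

Foxglove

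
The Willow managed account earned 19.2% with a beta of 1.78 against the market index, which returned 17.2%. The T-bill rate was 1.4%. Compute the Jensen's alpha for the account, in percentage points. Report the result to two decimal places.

CAPM expected return = Rf + β(Rm − Rf) = 1.4% + 1.78 × (17.2% − 1.4%) = 1.4 + 1.78 × 15.80 = 29.5240%
Jensen's α = Rp − E[R] = 19.2% − 29.5240% = -10.3240

-10.32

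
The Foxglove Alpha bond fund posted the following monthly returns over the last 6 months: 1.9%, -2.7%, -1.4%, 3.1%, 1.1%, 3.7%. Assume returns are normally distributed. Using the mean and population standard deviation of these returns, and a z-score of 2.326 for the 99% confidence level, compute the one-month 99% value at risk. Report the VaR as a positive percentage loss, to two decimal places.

Mean return r̄ = 5.70 / 6 = 0.9500%
Population σ = √[Σ(r − r̄)² / 6] = √[31.9550 / 6] = √5.3258 = 2.3078%
VaR = −(r̄ − z·σ) = −(0.9500 − 2.326 × 2.3078) = −(-4.4179) = 4.4179%

4.42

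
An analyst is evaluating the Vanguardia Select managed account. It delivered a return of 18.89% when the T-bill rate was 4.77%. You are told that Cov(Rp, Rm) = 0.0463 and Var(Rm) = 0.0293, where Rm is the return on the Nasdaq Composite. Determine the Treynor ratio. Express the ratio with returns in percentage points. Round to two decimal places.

β = Cov / Var = 0.0463 / 0.0293 = 1.5802
Treynor = (Rp − Rf) / β = (18.89% − 4.77%) / 1.5802 = 14.12 / 1.5802 = 8.9356

8.94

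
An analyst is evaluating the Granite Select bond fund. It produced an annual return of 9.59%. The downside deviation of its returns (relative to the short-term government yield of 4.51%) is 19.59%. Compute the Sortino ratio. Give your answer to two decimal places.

Sortino = (Rp − Rf) / σd = (9.59% − 4.51%) / 19.59% = 5.08% / 19.59% = 0.2593

0.26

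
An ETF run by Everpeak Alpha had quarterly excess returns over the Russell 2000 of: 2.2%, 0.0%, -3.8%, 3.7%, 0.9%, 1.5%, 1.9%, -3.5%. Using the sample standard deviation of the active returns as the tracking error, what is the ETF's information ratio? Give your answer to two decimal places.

0.13

r̄ = (2.2 + 0 − 3.8 + 3.7 + 0.9 + 1.5 + 1.9 − 3.5) / 8 = 2.90 / 8 = 0.3625%
Σ(r − r̄)² = 50.8388; sample σ = √(50.8388/7) = 2.6949%
IR = r̄ / tracking error = 0.3625 / 2.6949 = 0.1345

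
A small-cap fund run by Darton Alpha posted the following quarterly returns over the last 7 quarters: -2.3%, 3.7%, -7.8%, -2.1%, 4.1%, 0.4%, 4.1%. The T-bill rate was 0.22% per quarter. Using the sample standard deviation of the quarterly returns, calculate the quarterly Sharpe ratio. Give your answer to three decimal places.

r̄ = (-2.3 + 3.7 − 7.8 − 2.1 + 4.1 + 0.4 + 4.1) / 7 = 0.0143%
Σ(r − r̄)² = 118.0086; sample σ = √(118.0086/6) = 4.4349%
Sharpe = (r̄ − rf) / σ = (0.0143 − 0.22) / 4.4349 = -0.2057 / 4.4349 = -0.0464

-0.046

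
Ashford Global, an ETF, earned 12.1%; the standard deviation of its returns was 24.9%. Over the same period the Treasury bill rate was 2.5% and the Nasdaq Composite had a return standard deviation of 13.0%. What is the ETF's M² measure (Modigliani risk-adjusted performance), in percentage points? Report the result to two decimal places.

Sharpe = (Rp − Rf) / σp = (12.1% − 2.5%) / 24.9% = 0.3855
M² = Rf + Sharpe × σm = 2.5% + 0.3855 × 13.0% = 7.5115%

7.51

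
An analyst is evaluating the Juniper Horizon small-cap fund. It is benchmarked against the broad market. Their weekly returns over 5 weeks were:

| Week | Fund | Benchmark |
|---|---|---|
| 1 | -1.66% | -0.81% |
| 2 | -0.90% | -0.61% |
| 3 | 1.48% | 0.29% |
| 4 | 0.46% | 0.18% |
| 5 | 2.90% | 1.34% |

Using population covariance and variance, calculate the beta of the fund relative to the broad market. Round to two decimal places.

2.10

r̄p = 0.4560%,  r̄m = 0.0780%
Cov = Σ(rp − r̄p)(rm − r̄m) / 5 = 1.2228
Var(rm) = Σ(rm − r̄m)² / 5 = 0.5820
β = Cov / Var = 1.2228 / 0.5820 = 2.1010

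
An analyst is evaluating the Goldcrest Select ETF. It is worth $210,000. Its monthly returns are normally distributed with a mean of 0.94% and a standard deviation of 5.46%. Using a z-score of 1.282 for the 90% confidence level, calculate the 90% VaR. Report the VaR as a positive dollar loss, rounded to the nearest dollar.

$12,725

Return at the 90% tail: μ − z·σ = 0.94% − 1.282 × 5.46% = 0.94 − 6.99972 = -6.05972%
VaR = −(-6.05972%) × $210,000 = 6.05972% × $210,000 = $12,725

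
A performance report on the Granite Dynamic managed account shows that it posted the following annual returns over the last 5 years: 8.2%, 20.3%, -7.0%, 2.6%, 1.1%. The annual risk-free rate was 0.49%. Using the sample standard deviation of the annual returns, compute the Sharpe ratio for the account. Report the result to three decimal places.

0.450

r̄ = (8.2 + 20.3 − 7 + 2.6 + 1.1) / 5 = 5.0400%
Σ(r − r̄)² = (8.2 − 5.0400)² + (20.3 − 5.0400)² + (-7 − 5.0400)² + … = 409.2920
sample σ = √(409.2920 / 4) = √102.3230 = 10.1155%
Sharpe = (r̄ − rf) / σ = (5.0400 − 0.49) / 10.1155 = 4.5500 / 10.1155 = 0.4498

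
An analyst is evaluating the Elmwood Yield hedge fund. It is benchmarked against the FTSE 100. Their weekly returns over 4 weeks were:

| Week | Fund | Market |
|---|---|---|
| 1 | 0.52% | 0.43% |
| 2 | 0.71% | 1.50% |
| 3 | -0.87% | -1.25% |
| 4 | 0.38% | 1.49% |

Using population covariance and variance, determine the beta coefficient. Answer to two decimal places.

0.50

r̄p = 0.1850%,  r̄m = 0.5425%
Cov = Σ(rp − r̄p)(rm − r̄m) / 4 = 0.6352
Var(rm) = Σ(rm − r̄m)² / 4 = 1.2601
β = Cov / Var = 0.6352 / 1.2601 = 0.5041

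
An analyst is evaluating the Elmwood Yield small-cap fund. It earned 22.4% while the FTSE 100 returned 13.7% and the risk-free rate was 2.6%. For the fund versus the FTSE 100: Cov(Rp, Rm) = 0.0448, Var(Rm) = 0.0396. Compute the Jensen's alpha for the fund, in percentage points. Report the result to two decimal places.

β = Cov / Var = 0.0448 / 0.0396 = 1.1313
E[R] = Rf + β(Rm − Rf) = 2.6% + 1.1313 × (13.7% − 2.6%) = 15.1574%
α = Rp − E[R] = 22.4% − 15.1574% = 7.2426

7.24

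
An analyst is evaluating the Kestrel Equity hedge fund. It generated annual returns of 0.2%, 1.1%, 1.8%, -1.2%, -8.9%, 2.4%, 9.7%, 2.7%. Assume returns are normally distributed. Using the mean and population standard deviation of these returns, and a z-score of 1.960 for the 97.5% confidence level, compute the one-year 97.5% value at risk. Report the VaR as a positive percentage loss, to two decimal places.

Mean return r̄ = 7.80 / 8 = 0.9750%
Σ(r − r̄)² = (0.2 − 0.9750)² + (1.1 − 0.9750)² + (1.8 − 0.9750)² + … = 184.6750
population σ = √(184.6750 / 8) = √23.0844 = 4.8046%
VaR = −(r̄ − z·σ) = −(0.9750 − 1.960 × 4.8046) = −(-8.4420) = 8.4420%

8.44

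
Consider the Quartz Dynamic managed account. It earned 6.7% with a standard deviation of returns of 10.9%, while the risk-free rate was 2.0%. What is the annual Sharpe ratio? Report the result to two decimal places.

Sharpe = (Rp − Rf) / σp = (6.7% − 2.0%) / 10.9% = 4.70% / 10.9% = 0.4312

0.43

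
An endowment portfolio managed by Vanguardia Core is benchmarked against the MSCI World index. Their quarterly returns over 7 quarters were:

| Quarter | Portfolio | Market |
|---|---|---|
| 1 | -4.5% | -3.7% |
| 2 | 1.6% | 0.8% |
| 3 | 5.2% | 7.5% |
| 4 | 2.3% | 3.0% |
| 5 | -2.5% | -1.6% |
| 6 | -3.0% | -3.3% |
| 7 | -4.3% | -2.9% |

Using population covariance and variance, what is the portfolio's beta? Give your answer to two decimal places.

0.89

r̄p = -0.7429%,  r̄m = -0.0286%
Cov = Σ(rp − r̄p)(rm − r̄m) / 7 = 12.8645
Var(rm) = Σ(rm − r̄m)² / 7 = 14.4906
β = Cov / Var = 12.8645 / 14.4906 = 0.8878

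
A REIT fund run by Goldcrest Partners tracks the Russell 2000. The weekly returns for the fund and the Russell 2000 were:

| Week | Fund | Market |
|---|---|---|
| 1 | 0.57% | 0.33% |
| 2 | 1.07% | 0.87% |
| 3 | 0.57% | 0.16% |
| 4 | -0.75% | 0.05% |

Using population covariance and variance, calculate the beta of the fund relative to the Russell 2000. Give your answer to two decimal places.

1.66

r̄p = 0.3650%,  r̄m = 0.3525%
Cov = Σ(rp − r̄p)(rm − r̄m) / 4 = 0.1645
Var(rm) = Σ(rm − r̄m)² / 4 = 0.0992
β = Cov / Var = 0.1645 / 0.0992 = 1.6583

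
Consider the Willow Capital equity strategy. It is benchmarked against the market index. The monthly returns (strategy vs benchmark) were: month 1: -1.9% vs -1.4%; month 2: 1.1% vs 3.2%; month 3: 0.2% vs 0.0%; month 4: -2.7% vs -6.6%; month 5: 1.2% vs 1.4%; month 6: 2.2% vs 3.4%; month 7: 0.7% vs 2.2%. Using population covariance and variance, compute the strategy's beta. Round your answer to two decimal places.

r̄p = 0.1143%,  r̄m = 0.3143%
Cov = Σ(rp − r̄p)(rm − r̄m) / 7 = 4.9212
Var(rm) = Σ(rm − r̄m)² / 7 = 10.4898
β = Cov / Var = 4.9212 / 10.4898 = 0.4691

0.47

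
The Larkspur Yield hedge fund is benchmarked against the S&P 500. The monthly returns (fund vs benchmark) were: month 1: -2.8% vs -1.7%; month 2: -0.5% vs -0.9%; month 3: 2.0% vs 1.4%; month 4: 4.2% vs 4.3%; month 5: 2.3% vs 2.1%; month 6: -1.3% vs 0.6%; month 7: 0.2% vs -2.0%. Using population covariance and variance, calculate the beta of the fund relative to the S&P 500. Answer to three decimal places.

r̄p = 0.5857%,  r̄m = 0.5429%
Cov = Σ(rp − r̄p)(rm − r̄m) / 7 = 3.9278
Var(rm) = Σ(rm − r̄m)² / 7 = 4.4082
β = Cov / Var = 3.9278 / 4.4082 = 0.8910

0.891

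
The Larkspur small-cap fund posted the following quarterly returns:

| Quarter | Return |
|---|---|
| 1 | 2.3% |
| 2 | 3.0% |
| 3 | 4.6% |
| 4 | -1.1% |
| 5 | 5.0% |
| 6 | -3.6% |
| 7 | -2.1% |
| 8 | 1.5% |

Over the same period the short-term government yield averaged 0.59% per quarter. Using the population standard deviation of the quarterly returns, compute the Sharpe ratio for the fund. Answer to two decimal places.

μ = (2.3 + 3 + 4.6 − 1.1 + 5 − 3.6 − 2.1 + 1.5) / 8 = 1.2000%
Σ(r − μ)² = (2.3 − 1.2000)² + (3 − 1.2000)² + (4.6 − 1.2000)² + … = 69.7600
σ = √[69.7600 / 8] = 2.9530%
Sharpe = (μ − rf) / σ = (1.2000 − 0.59) / 2.9530 = 0.6100 / 2.9530 = 0.2066

0.21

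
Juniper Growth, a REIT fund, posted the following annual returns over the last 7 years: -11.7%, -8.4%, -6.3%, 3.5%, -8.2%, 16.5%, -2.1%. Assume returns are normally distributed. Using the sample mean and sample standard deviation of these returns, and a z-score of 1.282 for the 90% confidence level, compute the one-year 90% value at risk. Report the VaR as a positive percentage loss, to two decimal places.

14.81

μ = (-11.7 − 8.4 − 6.3 + 3.5 − 8.2 + 16.5 − 2.1) / 7 = -2.3857%
Σ(r − μ)² = (-11.7 − (-2.3857))² + (-8.4 − (-2.3857))² + … = 563.4486
σ = √[563.4486 / 6] = 9.6906%
VaR = −(μ − z·σ) = −(-2.3857 − 1.282 × 9.6906) = −(-14.8090) = 14.8090%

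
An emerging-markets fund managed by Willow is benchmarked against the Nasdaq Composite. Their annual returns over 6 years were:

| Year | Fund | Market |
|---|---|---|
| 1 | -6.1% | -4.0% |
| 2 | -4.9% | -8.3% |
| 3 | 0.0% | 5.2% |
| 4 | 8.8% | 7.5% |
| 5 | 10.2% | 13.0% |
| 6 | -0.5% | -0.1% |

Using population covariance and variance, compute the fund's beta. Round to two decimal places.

0.80

r̄p = 1.2500%,  r̄m = 2.2167%
Cov = Σ(rp − r̄p)(rm − r̄m) / 6 = 41.1825
Var(rm) = Σ(rm − r̄m)² / 6 = 51.2847
β = Cov / Var = 41.1825 / 51.2847 = 0.8030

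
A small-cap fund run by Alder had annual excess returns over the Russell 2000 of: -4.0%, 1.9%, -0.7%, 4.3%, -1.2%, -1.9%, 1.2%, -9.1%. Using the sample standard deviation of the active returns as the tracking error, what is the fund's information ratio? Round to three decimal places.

-0.291

μ = (-4 + 1.9 − 0.7 + 4.3 − 1.2 − 1.9 + 1.2 − 9.1) / 8 = -9.50 / 8 = -1.1875%
Σ(r − μ)² = (-4 − (-1.1875))² + (1.9 − (-1.1875))² + (-0.7 − (-1.1875))² + … = 116.6088
σ = √[116.6088 / 7] = 4.0815%
IR = μ / tracking error = -1.1875 / 4.0815 = -0.2909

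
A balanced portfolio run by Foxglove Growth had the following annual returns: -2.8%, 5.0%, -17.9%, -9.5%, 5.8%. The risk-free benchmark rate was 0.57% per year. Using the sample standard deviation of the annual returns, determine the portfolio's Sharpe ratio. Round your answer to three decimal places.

-0.444

r̄ = (-2.8 + 5 − 17.9 − 9.5 + 5.8) / 5 = -3.8800%
Sample std dev = √[401.8680 / 4] = 10.0233%
Sharpe = (r̄ − rf) / σ = (-3.8800 − 0.57) / 10.0233 = -4.4500 / 10.0233 = -0.4440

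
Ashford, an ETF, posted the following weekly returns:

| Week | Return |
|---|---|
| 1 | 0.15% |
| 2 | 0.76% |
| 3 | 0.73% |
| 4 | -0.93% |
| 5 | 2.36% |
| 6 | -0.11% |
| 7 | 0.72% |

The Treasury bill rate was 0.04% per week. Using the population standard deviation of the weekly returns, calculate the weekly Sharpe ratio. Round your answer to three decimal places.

r̄ = (0.15 + 0.76 + 0.73 − 0.93 + 2.36 − 0.11 + 0.72) / 7 = 3.680 / 7 = 0.5257%
Population std dev = √[6.1634 / 7] = 0.9383%
Sharpe = (r̄ − rf) / σ = (0.5257 − 0.04) / 0.9383 = 0.4857 / 0.9383 = 0.5176

0.518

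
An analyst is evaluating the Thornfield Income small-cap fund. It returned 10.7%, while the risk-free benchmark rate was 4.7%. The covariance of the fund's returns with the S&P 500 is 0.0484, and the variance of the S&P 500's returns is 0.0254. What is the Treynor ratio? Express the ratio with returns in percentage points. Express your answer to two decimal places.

3.15

β = Cov / Var = 0.0484 / 0.0254 = 1.9055
Treynor = (Rp − Rf) / β = (10.7% − 4.7%) / 1.9055 = 6.00 / 1.9055 = 3.1488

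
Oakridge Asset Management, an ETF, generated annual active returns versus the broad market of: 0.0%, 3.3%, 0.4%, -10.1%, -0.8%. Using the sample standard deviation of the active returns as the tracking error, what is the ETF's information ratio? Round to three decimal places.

μ = (0 + 3.3 + 0.4 − 10.1 − 0.8) / 5 = -1.4400%
Σ(r − μ)² = 103.3320; sample σ = √(103.3320/4) = 5.0826%
IR = μ / tracking error = -1.4400 / 5.0826 = -0.2833

-0.283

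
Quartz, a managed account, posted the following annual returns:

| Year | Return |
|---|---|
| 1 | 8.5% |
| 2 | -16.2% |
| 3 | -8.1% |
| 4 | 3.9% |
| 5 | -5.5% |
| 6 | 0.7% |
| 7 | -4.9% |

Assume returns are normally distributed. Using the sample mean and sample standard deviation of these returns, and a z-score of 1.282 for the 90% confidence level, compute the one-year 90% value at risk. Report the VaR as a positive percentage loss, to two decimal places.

13.60

r̄ = (8.5 − 16.2 − 8.1 + 3.9 − 5.5 + 0.7 − 4.9) / 7 = -3.0857%
Sample std dev = √[403.6086 / 6] = 8.2017%
VaR = −(r̄ − z·σ) = −(-3.0857 − 1.282 × 8.2017) = −(-13.6003) = 13.6003%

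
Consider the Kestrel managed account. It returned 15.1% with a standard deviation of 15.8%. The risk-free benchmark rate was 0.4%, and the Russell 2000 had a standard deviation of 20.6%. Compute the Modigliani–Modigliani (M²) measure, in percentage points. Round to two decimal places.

19.57

Sharpe = (Rp − Rf) / σp = (15.1% − 0.4%) / 15.8% = 0.9304
M² = Rf + Sharpe × σm = 0.4% + 0.9304 × 20.6% = 19.5662%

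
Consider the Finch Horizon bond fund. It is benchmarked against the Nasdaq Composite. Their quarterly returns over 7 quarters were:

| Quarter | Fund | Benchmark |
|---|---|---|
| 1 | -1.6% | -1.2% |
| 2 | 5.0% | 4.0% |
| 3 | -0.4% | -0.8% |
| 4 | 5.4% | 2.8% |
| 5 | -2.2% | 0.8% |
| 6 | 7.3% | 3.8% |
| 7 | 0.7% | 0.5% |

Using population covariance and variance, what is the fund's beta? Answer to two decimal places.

1.60

r̄p = 2.0286%,  r̄m = 1.4143%
Cov = Σ(rp − r̄p)(rm − r̄m) / 7 = 6.2296
Var(rm) = Σ(rm − r̄m)² / 7 = 3.8927
β = Cov / Var = 6.2296 / 3.8927 = 1.6003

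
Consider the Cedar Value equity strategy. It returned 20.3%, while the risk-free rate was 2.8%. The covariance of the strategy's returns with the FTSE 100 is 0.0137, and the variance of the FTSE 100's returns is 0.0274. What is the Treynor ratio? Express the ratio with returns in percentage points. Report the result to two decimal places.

35.00

β = Cov / Var = 0.0137 / 0.0274 = 0.5000
Treynor = (Rp − Rf) / β = (20.3% − 2.8%) / 0.5000 = 17.50 / 0.5000 = 35.0000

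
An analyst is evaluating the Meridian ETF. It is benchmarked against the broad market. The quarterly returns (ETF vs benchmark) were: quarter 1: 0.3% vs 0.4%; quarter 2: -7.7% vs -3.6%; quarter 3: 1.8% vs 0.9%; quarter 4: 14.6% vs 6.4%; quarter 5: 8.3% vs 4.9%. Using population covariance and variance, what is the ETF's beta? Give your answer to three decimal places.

r̄p = 3.4600%,  r̄m = 1.8000%
Cov = Σ(rp − r̄p)(rm − r̄m) / 5 = 26.4860
Var(rm) = Σ(rm − r̄m)² / 5 = 12.5400
β = Cov / Var = 26.4860 / 12.5400 = 2.1121

2.112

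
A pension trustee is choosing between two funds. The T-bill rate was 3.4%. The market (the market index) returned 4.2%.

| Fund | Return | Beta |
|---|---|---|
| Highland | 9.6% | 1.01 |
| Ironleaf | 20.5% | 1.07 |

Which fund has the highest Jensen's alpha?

Highland: α = 9.6% − [3.4% + 1.01 × (4.2% − 3.4%)] = 5.392
Ironleaf: α = 20.5% − [3.4% + 1.07 × (4.2% − 3.4%)] = 16.244
Highest: Ironleaf (16.244).

Ironleaf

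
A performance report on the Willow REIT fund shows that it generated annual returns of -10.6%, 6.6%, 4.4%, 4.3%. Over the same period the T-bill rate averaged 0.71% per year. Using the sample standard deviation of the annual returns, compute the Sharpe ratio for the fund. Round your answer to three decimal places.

0.059

μ = (-10.6 + 6.6 + 4.4 + 4.3) / 4 = 4.70 / 4 = 1.1750%
Σ(r − μ)² = 188.2475; sample σ = √(188.2475/3) = 7.9214%
Sharpe = (μ − rf) / σ = (1.1750 − 0.71) / 7.9214 = 0.4650 / 7.9214 = 0.0587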